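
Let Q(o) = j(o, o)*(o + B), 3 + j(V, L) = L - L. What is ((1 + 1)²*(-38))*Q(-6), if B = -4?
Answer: -4560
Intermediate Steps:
j(V, L) = -3 (j(V, L) = -3 + (L - L) = -3 + 0 = -3)
Q(o) = 12 - 3*o (Q(o) = -3*(o - 4) = -3*(-4 + o) = 12 - 3*o)
((1 + 1)²*(-38))*Q(-6) = ((1 + 1)²*(-38))*(12 - 3*(-6)) = (2²*(-38))*(12 + 18) = (4*(-38))*30 = -152*30 = -4560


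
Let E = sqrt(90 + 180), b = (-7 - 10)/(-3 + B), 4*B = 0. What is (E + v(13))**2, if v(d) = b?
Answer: 2719/9 + 34*sqrt(30) ≈ 488.34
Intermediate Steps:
B = 0 (B = (1/4)*0 = 0)
b = 17/3 (b = (-7 - 10)/(-3 + 0) = -17/(-3) = -17*(-1/3) = 17/3 ≈ 5.6667)
E = 3*sqrt(30) (E = sqrt(270) = 3*sqrt(30) ≈ 16.432)
v(d) = 17/3
(E + v(13))**2 = (3*sqrt(30) + 17/3)**2 = (17/3 + 3*sqrt(30))**2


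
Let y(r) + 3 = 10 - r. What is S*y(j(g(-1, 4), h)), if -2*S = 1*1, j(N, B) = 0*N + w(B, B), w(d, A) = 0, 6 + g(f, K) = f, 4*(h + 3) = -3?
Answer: -7/2 ≈ -3.5000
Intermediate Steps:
h = -15/4 (h = -3 + (¼)*(-3) = -3 - ¾ = -15/4 ≈ -3.7500)
g(f, K) = -6 + f
j(N, B) = 0 (j(N, B) = 0*N + 0 = 0 + 0 = 0)
y(r) = 7 - r (y(r) = -3 + (10 - r) = 7 - r)
S = -½ (S = -1/2 = -½*1 = -½ ≈ -0.50000)
S*y(j(g(-1, 4), h)) = -(7 - 1*0)/2 = -(7 + 0)/2 = -½*7 = -7/2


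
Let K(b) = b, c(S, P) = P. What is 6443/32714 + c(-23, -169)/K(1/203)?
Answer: -1122312755/32714 ≈ -34307.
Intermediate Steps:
6443/32714 + c(-23, -169)/K(1/203) = 6443/32714 - 169/(1/203) = 6443*(1/32714) - 169/1/203 = 6443/32714 - 169*203 = 6443/32714 - 34307 = -1122312755/32714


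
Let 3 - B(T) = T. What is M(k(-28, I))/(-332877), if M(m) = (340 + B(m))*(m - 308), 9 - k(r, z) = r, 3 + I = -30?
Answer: 1626/6527 ≈ 0.24912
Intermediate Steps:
I = -33 (I = -3 - 30 = -33)
B(T) = 3 - T
k(r, z) = 9 - r
M(m) = (-308 + m)*(343 - m) (M(m) = (340 + (3 - m))*(m - 308) = (343 - m)*(-308 + m) = (-308 + m)*(343 - m))
M(k(-28, I))/(-332877) = (-105644 - (9 - 1*(-28))² + 651*(9 - 1*(-28)))/(-332877) = (-105644 - (9 + 28)² + 651*(9 + 28))*(-1/332877) = (-105644 - 1*37² + 651*37)*(-1/332877) = (-105644 - 1*1369 + 24087)*(-1/332877) = (-105644 - 1369 + 24087)*(-1/332877) = -82926*(-1/332877) = 1626/6527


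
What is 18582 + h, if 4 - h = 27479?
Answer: -8893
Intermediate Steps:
h = -27475 (h = 4 - 1*27479 = 4 - 27479 = -27475)
18582 + h = 18582 - 27475 = -8893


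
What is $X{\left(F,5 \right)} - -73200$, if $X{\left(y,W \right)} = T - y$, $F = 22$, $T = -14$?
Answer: $73164$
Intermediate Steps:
$X{\left(y,W \right)} = -14 - y$
$X{\left(F,5 \right)} - -73200 = \left(-14 - 22\right) - -73200 = \left(-14 - 22\right) + 73200 = -36 + 73200 = 73164$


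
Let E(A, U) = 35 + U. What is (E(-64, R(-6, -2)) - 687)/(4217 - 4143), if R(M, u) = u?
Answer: -327/37 ≈ -8.8378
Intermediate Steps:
(E(-64, R(-6, -2)) - 687)/(4217 - 4143) = ((35 - 2) - 687)/(4217 - 4143) = (33 - 687)/74 = -654*1/74 = -327/37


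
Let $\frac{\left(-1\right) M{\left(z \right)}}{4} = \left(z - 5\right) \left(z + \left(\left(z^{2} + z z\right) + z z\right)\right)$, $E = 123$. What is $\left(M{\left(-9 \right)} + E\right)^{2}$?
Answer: $174953529$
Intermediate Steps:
$M{\left(z \right)} = - 4 \left(-5 + z\right) \left(z + 3 z^{2}\right)$ ($M{\left(z \right)} = - 4 \left(z - 5\right) \left(z + \left(\left(z^{2} + z z\right) + z z\right)\right) = - 4 \left(-5 + z\right) \left(z + \left(\left(z^{2} + z^{2}\right) + z^{2}\right)\right) = - 4 \left(-5 + z\right) \left(z + \left(2 z^{2} + z^{2}\right)\right) = - 4 \left(-5 + z\right) \left(z + 3 z^{2}\right)$)
$\left(M{\left(-9 \right)} + E\right)^{2} = \left(4 \left(-9\right) \left(5 - 3 \left(-9\right)^{2} + 14 \left(-9\right)\right) + 123\right)^{2} = \left(4 \left(-9\right) \left(5 - 243 - 126\right) + 123\right)^{2} = \left(4 \left(-9\right) \left(-364\right) + 123\right)^{2} = \left(13104 + 123\right)^{2} = 13227^{2} = 174953529$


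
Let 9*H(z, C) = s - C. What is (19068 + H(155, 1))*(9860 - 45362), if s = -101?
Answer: -676549780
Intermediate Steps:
H(z, C) = -101/9 - C/9 (H(z, C) = (-101 - C)/9 = -101/9 - C/9)
(19068 + H(155, 1))*(9860 - 45362) = (19068 + (-101/9 - 1/9*1))*(9860 - 45362) = (19068 + (-101/9 - 1/9))*(-35502) = (19068 - 34/3)*(-35502) = (57170/3)*(-35502) = -676549780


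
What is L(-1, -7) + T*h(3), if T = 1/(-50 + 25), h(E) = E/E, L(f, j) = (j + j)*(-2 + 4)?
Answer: -701/25 ≈ -28.040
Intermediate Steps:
L(f, j) = 4*j (L(f, j) = (2*j)*2 = 4*j)
h(E) = 1
T = -1/25 (T = 1/(-25) = -1/25 ≈ -0.040000)
L(-1, -7) + T*h(3) = 4*(-7) - 1/25*1 = -28 - 1/25 = -701/25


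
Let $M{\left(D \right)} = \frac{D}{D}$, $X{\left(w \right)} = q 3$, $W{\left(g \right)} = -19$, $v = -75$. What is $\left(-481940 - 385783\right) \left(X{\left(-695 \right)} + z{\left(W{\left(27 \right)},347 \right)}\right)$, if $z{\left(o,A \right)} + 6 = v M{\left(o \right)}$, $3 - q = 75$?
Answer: $257713731$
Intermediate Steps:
$q = -72$ ($q = 3 - 75 = -72$)
$X{\left(w \right)} = -216$ ($X{\left(w \right)} = \left(-72\right) 3 = -216$)
$M{\left(D \right)} = 1$
$z{\left(o,A \right)} = -81$ ($z{\left(o,A \right)} = -6 - 75 = -81$)
$\left(-481940 - 385783\right) \left(X{\left(-695 \right)} + z{\left(W{\left(27 \right)},347 \right)}\right) = \left(-481940 - 385783\right) \left(-216 - 81\right) = \left(-867723\right) \left(-297\right) = 257713731$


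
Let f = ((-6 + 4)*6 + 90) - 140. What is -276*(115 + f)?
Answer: -14628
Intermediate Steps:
f = -62 (f = (-2*6 + 90) - 140 = (-12 + 90) - 140 = 78 - 140 = -62)
-276*(115 + f) = -276*(115 - 62) = -276*53 = -14628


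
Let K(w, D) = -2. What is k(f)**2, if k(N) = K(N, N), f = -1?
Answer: 4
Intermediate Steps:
k(N) = -2
k(f)**2 = (-2)**2 = 4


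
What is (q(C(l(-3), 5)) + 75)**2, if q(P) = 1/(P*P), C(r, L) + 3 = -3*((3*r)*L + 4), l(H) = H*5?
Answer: 1067328965340001/189747360000 ≈ 5625.0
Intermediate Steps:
l(H) = 5*H
C(r, L) = -15 - 9*L*r (C(r, L) = -3 - 3*((3*r)*L + 4) = -3 - 3*(3*L*r + 4) = -3 - 3*(4 + 3*L*r) = -3 + (-12 - 9*L*r) = -15 - 9*L*r)
q(P) = P**(-2) (q(P) = 1/(P**2) = P**(-2))
(q(C(l(-3), 5)) + 75)**2 = ((-15 - 9*5*5*(-3))**(-2) + 75)**2 = ((-15 - 9*5*(-15))**(-2) + 75)**2 = ((-15 + 675)**(-2) + 75)**2 = (660**(-2) + 75)**2 = (1/435600 + 75)**2 = (32670001/435600)**2 = 1067328965340001/189747360000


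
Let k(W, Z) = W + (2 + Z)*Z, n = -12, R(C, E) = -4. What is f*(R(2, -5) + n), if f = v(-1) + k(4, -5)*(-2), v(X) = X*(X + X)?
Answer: 576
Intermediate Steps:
v(X) = 2*X² (v(X) = X*(2*X) = 2*X²)
k(W, Z) = W + Z*(2 + Z)
f = -36 (f = 2*(-1)² + (4 + (-5)² + 2*(-5))*(-2) = 2*1 + (4 + 25 - 10)*(-2) = 2 + 19*(-2) = 2 - 38 = -36)
f*(R(2, -5) + n) = -36*(-4 - 12) = -36*(-16) = 576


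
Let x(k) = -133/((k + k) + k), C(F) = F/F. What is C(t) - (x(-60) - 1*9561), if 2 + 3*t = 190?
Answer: 1721027/180 ≈ 9561.3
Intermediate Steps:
t = 188/3 (t = -2/3 + (1/3)*190 = -2/3 + 190/3 = 188/3 ≈ 62.667)
C(F) = 1
x(k) = -133/(3*k) (x(k) = -133/(2*k + k) = -133*1/(3*k) = -133/(3*k))
C(t) - (x(-60) - 1*9561) = 1 - (-133/3/(-60) - 1*9561) = 1 - (-133/3*(-1/60) - 9561) = 1 - (133/180 - 9561) = 1 - 1*(-1720847/180) = 1 + 1720847/180 = 1721027/180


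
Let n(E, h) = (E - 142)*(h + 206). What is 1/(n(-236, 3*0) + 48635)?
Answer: -1/29233 ≈ -3.4208e-5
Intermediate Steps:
n(E, h) = (-142 + E)*(206 + h)
1/(n(-236, 3*0) + 48635) = 1/((-29252 - 426*0 + 206*(-236) - 708*0) + 48635) = 1/((-29252 - 142*0 - 48616 - 236*0) + 48635) = 1/((-29252 + 0 - 48616 + 0) + 48635) = 1/(-77868 + 48635) = 1/(-29233) = -1/29233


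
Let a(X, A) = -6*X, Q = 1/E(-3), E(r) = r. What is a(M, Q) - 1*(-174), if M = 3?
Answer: 156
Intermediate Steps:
Q = -⅓ (Q = 1/(-3) = -⅓ ≈ -0.33333)
a(M, Q) - 1*(-174) = -6*3 - 1*(-174) = -18 + 174 = 156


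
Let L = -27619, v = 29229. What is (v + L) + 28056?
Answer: 29666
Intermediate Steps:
(v + L) + 28056 = (29229 - 27619) + 28056 = 1610 + 28056 = 29666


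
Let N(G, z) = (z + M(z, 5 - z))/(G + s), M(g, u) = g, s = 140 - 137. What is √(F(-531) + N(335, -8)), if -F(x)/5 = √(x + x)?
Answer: √(-8 - 2535*I*√118)/13 ≈ 9.0248 - 9.0274*I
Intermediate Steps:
s = 3
N(G, z) = 2*z/(3 + G) (N(G, z) = (z + z)/(G + 3) = (2*z)/(3 + G) = 2*z/(3 + G))
F(x) = -5*√2*√x (F(x) = -5*√(x + x) = -5*√2*√x)
√(F(-531) + N(335, -8)) = √(-5*√2*√(-531) + 2*(-8)/(3 + 335)) = √(-5*√2*3*I*√59 + 2*(-8)/338) = √(-15*I*√118 + 2*(-8)*(1/338)) = √(-15*I*√118 - 8/169) = √(-8/169 - 15*I*√118)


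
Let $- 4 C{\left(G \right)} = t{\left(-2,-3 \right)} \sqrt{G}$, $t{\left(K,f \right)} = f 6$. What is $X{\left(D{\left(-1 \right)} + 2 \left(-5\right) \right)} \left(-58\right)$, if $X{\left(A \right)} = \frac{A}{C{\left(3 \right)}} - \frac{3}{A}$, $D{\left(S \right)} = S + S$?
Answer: $- \frac{29}{2} + \frac{464 \sqrt{3}}{9} \approx 74.797$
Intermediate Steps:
$D{\left(S \right)} = 2 S$
$t{\left(K,f \right)} = 6 f$
$C{\left(G \right)} = \frac{9 \sqrt{G}}{2}$ ($C{\left(G \right)} = - \frac{6 \left(-3\right) \sqrt{G}}{4} = - \frac{\left(-18\right) \sqrt{G}}{4} = \frac{9 \sqrt{G}}{2}$)
$X{\left(A \right)} = - \frac{3}{A} + \frac{2 A \sqrt{3}}{27}$ ($X{\left(A \right)} = \frac{A}{\frac{9}{2} \sqrt{3}} - \frac{3}{A} = A \frac{2 \sqrt{3}}{27} - \frac{3}{A} = \frac{2 A \sqrt{3}}{27} - \frac{3}{A} = - \frac{3}{A} + \frac{2 A \sqrt{3}}{27}$)
$X{\left(D{\left(-1 \right)} + 2 \left(-5\right) \right)} \left(-58\right) = \left(- \frac{3}{2 \left(-1\right) + 2 \left(-5\right)} + \frac{2 \left(2 \left(-1\right) + 2 \left(-5\right)\right) \sqrt{3}}{27}\right) \left(-58\right) = \left(- \frac{3}{-2 - 10} + \frac{2 \left(-2 - 10\right) \sqrt{3}}{27}\right) \left(-58\right) = \left(- \frac{3}{-12} + \frac{2}{27} \left(-12\right) \sqrt{3}\right) \left(-58\right) = \left(\left(-3\right) \left(- \frac{1}{12}\right) - \frac{8 \sqrt{3}}{9}\right) \left(-58\right) = \left(\frac{1}{4} - \frac{8 \sqrt{3}}{9}\right) \left(-58\right) = - \frac{29}{2} + \frac{464 \sqrt{3}}{9}$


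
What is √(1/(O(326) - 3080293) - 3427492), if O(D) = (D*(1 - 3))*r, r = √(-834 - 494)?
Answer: √((10557679615157 + 8938899136*I*√83)/(-3080293 - 2608*I*√83)) ≈ 1851.3*I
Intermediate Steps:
r = 4*I*√83 (r = √(-1328) = 4*I*√83 ≈ 36.442*I)
O(D) = -8*I*D*√83 (O(D) = (D*(1 - 3))*(4*I*√83) = (D*(-2))*(4*I*√83) = (-2*D)*(4*I*√83) = -8*I*D*√83)
√(1/(O(326) - 3080293) - 3427492) = √(1/(-8*I*326*√83 - 3080293) - 3427492) = √(1/(-2608*I*√83 - 3080293) - 3427492) = √(1/(-3080293 - 2608*I*√83) - 3427492) = √(-3427492 + 1/(-3080293 - 2608*I*√83))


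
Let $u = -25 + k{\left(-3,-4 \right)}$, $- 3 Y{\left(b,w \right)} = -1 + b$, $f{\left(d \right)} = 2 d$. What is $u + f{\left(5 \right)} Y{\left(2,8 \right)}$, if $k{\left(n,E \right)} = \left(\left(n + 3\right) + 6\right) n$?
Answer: $- \frac{139}{3} \approx -46.333$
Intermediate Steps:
$k{\left(n,E \right)} = n \left(9 + n\right)$ ($k{\left(n,E \right)} = \left(\left(3 + n\right) + 6\right) n = \left(9 + n\right) n = n \left(9 + n\right)$)
$Y{\left(b,w \right)} = \frac{1}{3} - \frac{b}{3}$ ($Y{\left(b,w \right)} = - \frac{-1 + b}{3} = \frac{1}{3} - \frac{b}{3}$)
$u = -43$ ($u = -25 - 3 \left(9 - 3\right) = -25 - 18 = -43$)
$u + f{\left(5 \right)} Y{\left(2,8 \right)} = -43 + 2 \cdot 5 \left(\frac{1}{3} - \frac{2}{3}\right) = -43 + 10 \left(\frac{1}{3} - \frac{2}{3}\right) = -43 + 10 \left(- \frac{1}{3}\right) = -43 - \frac{10}{3} = - \frac{139}{3}$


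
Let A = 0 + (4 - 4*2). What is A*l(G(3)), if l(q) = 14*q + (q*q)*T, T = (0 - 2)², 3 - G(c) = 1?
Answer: -176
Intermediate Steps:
G(c) = 2 (G(c) = 3 - 1*1 = 3 - 1 = 2)
T = 4 (T = (-2)² = 4)
A = -4 (A = 0 + (4 - 8) = 0 - 4 = -4)
l(q) = 4*q² + 14*q (l(q) = 14*q + (q*q)*4 = 14*q + q²*4 = 14*q + 4*q² = 4*q² + 14*q)
A*l(G(3)) = -8*2*(7 + 2*2) = -8*2*(7 + 4) = -8*2*11 = -4*44 = -176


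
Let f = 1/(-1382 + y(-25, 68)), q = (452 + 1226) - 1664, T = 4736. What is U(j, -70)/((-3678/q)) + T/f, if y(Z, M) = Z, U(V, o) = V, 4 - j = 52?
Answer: -4084757264/613 ≈ -6.6636e+6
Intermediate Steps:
j = -48 (j = 4 - 1*52 = 4 - 52 = -48)
q = 14 (q = 1678 - 1664 = 14)
f = -1/1407 (f = 1/(-1382 - 25) = 1/(-1407) = -1/1407 ≈ -0.00071073)
U(j, -70)/((-3678/q)) + T/f = -48/((-3678/14)) + 4736/(-1/1407) = -48/((-3678*1/14)) + 4736*(-1407) = -48/(-1839/7) - 6663552 = -48*(-7/1839) - 6663552 = 112/613 - 6663552 = -4084757264/613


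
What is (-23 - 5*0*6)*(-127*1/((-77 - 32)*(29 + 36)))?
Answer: -2921/7085 ≈ -0.41228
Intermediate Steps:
(-23 - 5*0*6)*(-127*1/((-77 - 32)*(29 + 36))) = (-23 + 0*6)*(-127/((-109*65))) = (-23 + 0)*(-127/(-7085)) = -(-2921)*(-1)/7085 = -23*127/7085 = -2921/7085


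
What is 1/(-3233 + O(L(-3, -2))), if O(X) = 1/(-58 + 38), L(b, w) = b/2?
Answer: -20/64661 ≈ -0.00030931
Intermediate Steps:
L(b, w) = b/2 (L(b, w) = b*(½) = b/2)
O(X) = -1/20 (O(X) = 1/(-20) = -1/20)
1/(-3233 + O(L(-3, -2))) = 1/(-3233 - 1/20) = 1/(-64661/20) = -20/64661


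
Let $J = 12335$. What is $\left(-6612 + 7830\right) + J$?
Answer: $13553$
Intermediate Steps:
$\left(-6612 + 7830\right) + J = \left(-6612 + 7830\right) + 12335 = 1218 + 12335 = 13553$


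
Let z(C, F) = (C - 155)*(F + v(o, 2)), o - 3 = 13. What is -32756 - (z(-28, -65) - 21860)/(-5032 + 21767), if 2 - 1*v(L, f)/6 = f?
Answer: -109632339/3347 ≈ -32755.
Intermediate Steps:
o = 16 (o = 3 + 13 = 16)
v(L, f) = 12 - 6*f
z(C, F) = F*(-155 + C) (z(C, F) = (C - 155)*(F + (12 - 6*2)) = (-155 + C)*(F + (12 - 12)) = (-155 + C)*(F + 0) = (-155 + C)*F = F*(-155 + C))
-32756 - (z(-28, -65) - 21860)/(-5032 + 21767) = -32756 - (-65*(-155 - 28) - 21860)/(-5032 + 21767) = -32756 - (-65*(-183) - 21860)/16735 = -32756 - (11895 - 21860)/16735 = -32756 - (-9965)/16735 = -32756 - 1*(-1993/3347) = -32756 + 1993/3347 = -109632339/3347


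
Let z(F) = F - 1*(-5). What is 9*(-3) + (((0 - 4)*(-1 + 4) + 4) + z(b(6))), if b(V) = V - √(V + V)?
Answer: -24 - 2*√3 ≈ -27.464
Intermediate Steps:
b(V) = V - √2*√V (b(V) = V - √(2*V) = V - √2*√V)
z(F) = 5 + F (z(F) = F + 5 = 5 + F)
9*(-3) + (((0 - 4)*(-1 + 4) + 4) + z(b(6))) = 9*(-3) + (((0 - 4)*(-1 + 4) + 4) + (5 + (6 - √2*√6))) = -27 + ((-4*3 + 4) + (5 + (6 - 2*√3))) = -27 + ((-12 + 4) + (11 - 2*√3)) = -27 + (-8 + (11 - 2*√3)) = -27 + (3 - 2*√3) = -24 - 2*√3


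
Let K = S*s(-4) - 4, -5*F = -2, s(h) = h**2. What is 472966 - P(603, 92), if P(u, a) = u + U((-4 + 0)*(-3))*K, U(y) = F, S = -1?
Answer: 472371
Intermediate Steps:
F = 2/5 (F = -1/5*(-2) = 2/5 ≈ 0.40000)
K = -20 (K = -1*(-4)**2 - 4 = -1*16 - 4 = -16 - 4 = -20)
U(y) = 2/5
P(u, a) = -8 + u (P(u, a) = u + (2/5)*(-20) = u - 8 = -8 + u)
472966 - P(603, 92) = 472966 - (-8 + 603) = 472966 - 1*595 = 472966 - 595 = 472371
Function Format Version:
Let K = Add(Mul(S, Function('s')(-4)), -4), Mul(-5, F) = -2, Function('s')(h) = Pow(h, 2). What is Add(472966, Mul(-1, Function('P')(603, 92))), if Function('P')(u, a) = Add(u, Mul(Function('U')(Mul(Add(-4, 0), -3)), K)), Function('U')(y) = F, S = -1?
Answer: 472371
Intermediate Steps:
F = Rational(2, 5) (F = Mul(Rational(-1, 5), -2) = Rational(2, 5) ≈ 0.40000)
K = -20 (K = Add(Mul(-1, Pow(-4, 2)), -4) = Add(Mul(-1, 16), -4) = Add(-16, -4) = -20)
Function('U')(y) = Rational(2, 5)
Function('P')(u, a) = Add(-8, u) (Function('P')(u, a) = Add(u, Mul(Rational(2, 5), -20)) = Add(u, -8) = Add(-8, u))
Add(472966, Mul(-1, Function('P')(603, 92))) = Add(472966, Mul(-1, Add(-8, 603))) = Add(472966, Mul(-1, 595)) = Add(472966, -595) = 472371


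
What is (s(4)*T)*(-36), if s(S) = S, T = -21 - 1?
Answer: 3168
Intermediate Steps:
T = -22
(s(4)*T)*(-36) = (4*(-22))*(-36) = -88*(-36) = 3168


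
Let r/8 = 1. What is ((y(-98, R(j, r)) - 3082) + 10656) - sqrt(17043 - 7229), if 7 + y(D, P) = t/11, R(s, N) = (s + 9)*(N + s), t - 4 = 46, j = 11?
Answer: 83287/11 - sqrt(9814) ≈ 7472.5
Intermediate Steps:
r = 8 (r = 8*1 = 8)
t = 50 (t = 4 + 46 = 50)
R(s, N) = (9 + s)*(N + s)
y(D, P) = -27/11 (y(D, P) = -7 + 50/11 = -27/11)
((y(-98, R(j, r)) - 3082) + 10656) - sqrt(17043 - 7229) = ((-27/11 - 3082) + 10656) - sqrt(17043 - 7229) = (-33929/11 + 10656) - sqrt(9814) = 83287/11 - sqrt(9814)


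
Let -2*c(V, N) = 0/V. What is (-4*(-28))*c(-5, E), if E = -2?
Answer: 0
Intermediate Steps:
c(V, N) = 0 (c(V, N) = -0/V = -1/2*0 = 0)
(-4*(-28))*c(-5, E) = -4*(-28)*0 = 112*0 = 0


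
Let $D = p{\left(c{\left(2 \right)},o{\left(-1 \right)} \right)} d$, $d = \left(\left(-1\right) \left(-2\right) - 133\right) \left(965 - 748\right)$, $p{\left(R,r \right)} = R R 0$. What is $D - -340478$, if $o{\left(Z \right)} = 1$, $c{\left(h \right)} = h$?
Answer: $340478$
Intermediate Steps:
$p{\left(R,r \right)} = 0$ ($p{\left(R,r \right)} = R^{2} \cdot 0 = 0$)
$d = -28427$ ($d = \left(2 - 133\right) 217 = \left(-131\right) 217 = -28427$)
$D = 0$ ($D = 0 \left(-28427\right) = 0$)
$D - -340478 = 0 - -340478 = 0 + 340478 = 340478$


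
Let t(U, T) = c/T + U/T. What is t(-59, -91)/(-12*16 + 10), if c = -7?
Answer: -33/8281 ≈ -0.0039850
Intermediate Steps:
t(U, T) = -7/T + U/T
t(-59, -91)/(-12*16 + 10) = ((-7 - 59)/(-91))/(-12*16 + 10) = (-1/91*(-66))/(-192 + 10) = (66/91)/(-182) = (66/91)*(-1/182) = -33/8281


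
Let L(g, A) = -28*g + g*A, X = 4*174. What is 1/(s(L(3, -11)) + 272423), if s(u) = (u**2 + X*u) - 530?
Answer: 1/204150 ≈ 4.8984e-6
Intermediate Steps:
X = 696
L(g, A) = -28*g + A*g
s(u) = -530 + u**2 + 696*u (s(u) = (u**2 + 696*u) - 530 = -530 + u**2 + 696*u)
1/(s(L(3, -11)) + 272423) = 1/((-530 + (3*(-28 - 11))**2 + 696*(3*(-28 - 11))) + 272423) = 1/((-530 + (3*(-39))**2 + 696*(3*(-39))) + 272423) = 1/((-530 + (-117)**2 + 696*(-117)) + 272423) = 1/((-530 + 13689 - 81432) + 272423) = 1/(-68273 + 272423) = 1/204150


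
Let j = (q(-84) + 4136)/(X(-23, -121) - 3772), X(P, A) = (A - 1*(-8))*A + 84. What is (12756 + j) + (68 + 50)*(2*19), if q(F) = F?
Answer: 172145452/9985 ≈ 17240.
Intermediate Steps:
X(P, A) = 84 + A*(8 + A) (X(P, A) = (A + 8)*A + 84 = (8 + A)*A + 84 = A*(8 + A) + 84 = 84 + A*(8 + A))
j = 4052/9985 (j = (-84 + 4136)/((84 + (-121)² + 8*(-121)) - 3772) = 4052/((84 + 14641 - 968) - 3772) = 4052/(13757 - 3772) = 4052/9985 ≈ 0.40581)
(12756 + j) + (68 + 50)*(2*19) = (12756 + 4052/9985) + (68 + 50)*(2*19) = 127372712/9985 + 118*38 = 127372712/9985 + 4484 = 172145452/9985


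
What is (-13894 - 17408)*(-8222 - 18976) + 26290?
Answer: 851378086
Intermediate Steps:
(-13894 - 17408)*(-8222 - 18976) + 26290 = -31302*(-27198) + 26290 = 851351796 + 26290 = 851378086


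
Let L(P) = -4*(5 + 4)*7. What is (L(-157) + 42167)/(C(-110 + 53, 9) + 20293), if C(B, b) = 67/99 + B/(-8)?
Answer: 6639336/3215647 ≈ 2.0647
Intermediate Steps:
L(P) = -252 (L(P) = -36*7 = -252)
C(B, b) = 67/99 - B/8 (C(B, b) = 67*(1/99) + B*(-⅛) = 67/99 - B/8)
(L(-157) + 42167)/(C(-110 + 53, 9) + 20293) = (-252 + 42167)/((67/99 - (-110 + 53)/8) + 20293) = 41915/((67/99 - ⅛*(-57)) + 20293) = 41915/((67/99 + 57/8) + 20293) = 41915/(6179/792 + 20293) = 41915/(16078235/792) = 41915*(792/16078235) = 6639336/3215647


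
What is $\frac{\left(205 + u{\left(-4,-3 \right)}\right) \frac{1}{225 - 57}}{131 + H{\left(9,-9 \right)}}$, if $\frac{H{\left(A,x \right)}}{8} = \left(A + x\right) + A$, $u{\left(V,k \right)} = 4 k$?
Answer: $\frac{193}{34104} \approx 0.0056592$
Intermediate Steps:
$H{\left(A,x \right)} = 8 x + 16 A$ ($H{\left(A,x \right)} = 8 \left(\left(A + x\right) + A\right) = 8 \left(x + 2 A\right) = 8 x + 16 A$)
$\frac{\left(205 + u{\left(-4,-3 \right)}\right) \frac{1}{225 - 57}}{131 + H{\left(9,-9 \right)}} = \frac{\left(205 + 4 \left(-3\right)\right) \frac{1}{225 - 57}}{131 + \left(8 \left(-9\right) + 16 \cdot 9\right)} = \frac{\left(205 - 12\right) \frac{1}{225 - 57}}{131 + \left(-72 + 144\right)} = \frac{193 \cdot \frac{1}{168}}{131 + 72} = \frac{193 \cdot \frac{1}{168}}{203} = \frac{193}{168} \cdot \frac{1}{203} = \frac{193}{34104}$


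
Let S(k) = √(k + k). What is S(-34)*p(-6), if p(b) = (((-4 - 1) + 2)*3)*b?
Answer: 108*I*√17 ≈ 445.3*I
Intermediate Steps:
S(k) = √2*√k (S(k) = √(2*k) = √2*√k)
p(b) = -9*b (p(b) = ((-5 + 2)*3)*b = (-3*3)*b = -9*b)
S(-34)*p(-6) = (√2*√(-34))*(-9*(-6)) = (√2*(I*√34))*54 = (2*I*√17)*54 = 108*I*√17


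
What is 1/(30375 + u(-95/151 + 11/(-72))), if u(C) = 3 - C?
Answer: 10872/330278117 ≈ 3.2918e-5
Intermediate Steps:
1/(30375 + u(-95/151 + 11/(-72))) = 1/(30375 + (3 - (-95/151 + 11/(-72)))) = 1/(30375 + (3 - (-95*1/151 + 11*(-1/72)))) = 1/(30375 + (3 - (-95/151 - 11/72))) = 1/(30375 + (3 - 1*(-8501/10872))) = 1/(30375 + (3 + 8501/10872)) = 1/(30375 + 41117/10872) = 1/(330278117/10872) = 10872/330278117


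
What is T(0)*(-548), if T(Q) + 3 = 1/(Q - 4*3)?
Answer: 5069/3 ≈ 1689.7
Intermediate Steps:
T(Q) = -3 + 1/(-12 + Q) (T(Q) = -3 + 1/(Q - 4*3) = -3 + 1/(Q - 12) = -3 + 1/(-12 + Q))
T(0)*(-548) = ((37 - 3*0)/(-12 + 0))*(-548) = ((37 + 0)/(-12))*(-548) = -1/12*37*(-548) = -37/12*(-548) = 5069/3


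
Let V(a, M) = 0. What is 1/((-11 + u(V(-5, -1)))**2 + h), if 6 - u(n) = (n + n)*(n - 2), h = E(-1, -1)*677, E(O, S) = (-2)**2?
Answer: 1/2733 ≈ 0.00036590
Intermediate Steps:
E(O, S) = 4
h = 2708 (h = 4*677 = 2708)
u(n) = 6 - 2*n*(-2 + n) (u(n) = 6 - (n + n)*(n - 2) = 6 - 2*n*(-2 + n))
1/((-11 + u(V(-5, -1)))**2 + h) = 1/((-11 + (6 - 2*0**2 + 4*0))**2 + 2708) = 1/((-11 + (6 - 2*0 + 0))**2 + 2708) = 1/((-11 + (6 + 0 + 0))**2 + 2708) = 1/((-11 + 6)**2 + 2708) = 1/((-5)**2 + 2708) = 1/(25 + 2708) = 1/2733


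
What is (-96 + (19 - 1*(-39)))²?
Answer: 1444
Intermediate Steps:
(-96 + (19 - 1*(-39)))² = (-96 + (19 + 39))² = (-96 + 58)² = (-38)² = 1444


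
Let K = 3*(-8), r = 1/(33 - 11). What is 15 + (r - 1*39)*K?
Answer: 10449/11 ≈ 949.91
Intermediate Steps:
r = 1/22 ≈ 0.045455
K = -24
15 + (r - 1*39)*K = 15 + (1/22 - 1*39)*(-24) = 15 + (1/22 - 39)*(-24) = 15 - 857/22*(-24) = 15 + 10284/11 = 10449/11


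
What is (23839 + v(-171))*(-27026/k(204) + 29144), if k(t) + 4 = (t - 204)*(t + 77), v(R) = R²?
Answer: 1905598540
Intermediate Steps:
k(t) = -4 + (-204 + t)*(77 + t) (k(t) = -4 + (t - 204)*(t + 77) = -4 + (-204 + t)*(77 + t))
(23839 + v(-171))*(-27026/k(204) + 29144) = (23839 + (-171)²)*(-27026/(-15712 + 204² - 127*204) + 29144) = (23839 + 29241)*(-27026/(-15712 + 41616 - 25908) + 29144) = 53080*(-27026/(-4) + 29144) = 53080*(-27026*(-¼) + 29144) = 53080*(13513/2 + 29144) = 53080*(71801/2) = 1905598540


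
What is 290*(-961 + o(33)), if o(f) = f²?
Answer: 37120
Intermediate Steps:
290*(-961 + o(33)) = 290*(-961 + 33²) = 290*(-961 + 1089) = 290*128 = 37120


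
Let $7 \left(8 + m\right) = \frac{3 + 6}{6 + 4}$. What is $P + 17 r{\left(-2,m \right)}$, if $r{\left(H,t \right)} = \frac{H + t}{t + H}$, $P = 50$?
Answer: $67$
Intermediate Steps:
$m = - \frac{551}{70}$ ($m = -8 + \frac{\left(3 + 6\right) \frac{1}{6 + 4}}{7} = -8 + \frac{9 \cdot \frac{1}{10}}{7} = -8 + \frac{1}{7} \cdot \frac{9}{10} = -8 + \frac{9}{70} = - \frac{551}{70} \approx -7.8714$)
$r{\left(H,t \right)} = 1$ ($r{\left(H,t \right)} = \frac{H + t}{H + t} = 1$)
$P + 17 r{\left(-2,m \right)} = 50 + 17 \cdot 1 = 50 + 17 = 67$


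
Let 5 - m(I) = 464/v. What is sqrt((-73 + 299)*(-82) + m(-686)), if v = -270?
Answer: I*sqrt(37513695)/45 ≈ 136.11*I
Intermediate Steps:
m(I) = 907/135 (m(I) = 5 - 464/(-270) = 5 - 464*(-1)/270 = 5 - 1*(-232/135) = 5 + 232/135 = 907/135)
sqrt((-73 + 299)*(-82) + m(-686)) = sqrt((-73 + 299)*(-82) + 907/135) = sqrt(226*(-82) + 907/135) = sqrt(-18532 + 907/135) = sqrt(-2500913/135) = I*sqrt(37513695)/45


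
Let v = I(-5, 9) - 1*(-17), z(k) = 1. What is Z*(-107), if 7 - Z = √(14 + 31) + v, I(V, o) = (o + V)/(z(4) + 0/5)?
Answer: 1498 + 321*√5 ≈ 2215.8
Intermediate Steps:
I(V, o) = V + o (I(V, o) = (o + V)/(1 + 0/5) = (V + o)/(1 + 0*(⅕)) = (V + o)/(1 + 0) = (V + o)/1 = (V + o)*1 = V + o)
v = 21 (v = (-5 + 9) - 1*(-17) = 4 + 17 = 21)
Z = -14 - 3*√5 (Z = 7 - (√(14 + 31) + 21) = 7 - (√45 + 21) = 7 - (3*√5 + 21) = 7 - (21 + 3*√5) = 7 + (-21 - 3*√5) = -14 - 3*√5 ≈ -20.708)
Z*(-107) = (-14 - 3*√5)*(-107) = 1498 + 321*√5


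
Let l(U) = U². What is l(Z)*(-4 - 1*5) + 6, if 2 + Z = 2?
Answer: 6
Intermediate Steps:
Z = 0 (Z = -2 + 2 = 0)
l(Z)*(-4 - 1*5) + 6 = 0²*(-4 - 1*5) + 6 = 0*(-4 - 5) + 6 = 0*(-9) + 6 = 0 + 6 = 6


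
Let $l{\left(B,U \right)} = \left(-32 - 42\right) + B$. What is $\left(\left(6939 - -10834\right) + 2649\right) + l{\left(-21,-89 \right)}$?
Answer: $20327$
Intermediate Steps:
$l{\left(B,U \right)} = -74 + B$
$\left(\left(6939 - -10834\right) + 2649\right) + l{\left(-21,-89 \right)} = \left(\left(6939 - -10834\right) + 2649\right) - 95 = \left(\left(6939 + 10834\right) + 2649\right) - 95 = \left(17773 + 2649\right) - 95 = 20422 - 95 = 20327$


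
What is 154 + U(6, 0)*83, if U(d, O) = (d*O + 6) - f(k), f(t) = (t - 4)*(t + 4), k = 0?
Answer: 1980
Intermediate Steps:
f(t) = (-4 + t)*(4 + t)
U(d, O) = 22 + O*d (U(d, O) = (d*O + 6) - (-16 + 0**2) = (O*d + 6) - (-16 + 0) = (6 + O*d) - 1*(-16) = (6 + O*d) + 16 = 22 + O*d)
154 + U(6, 0)*83 = 154 + (22 + 0*6)*83 = 154 + (22 + 0)*83 = 154 + 22*83 = 154 + 1826 = 1980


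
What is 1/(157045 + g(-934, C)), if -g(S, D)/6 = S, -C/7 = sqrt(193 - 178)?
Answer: 1/162649 ≈ 6.1482e-6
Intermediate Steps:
C = -7*sqrt(15) (C = -7*sqrt(193 - 178) = -7*sqrt(15) ≈ -27.111)
g(S, D) = -6*S
1/(157045 + g(-934, C)) = 1/(157045 - 6*(-934)) = 1/(157045 + 5604) = 1/162649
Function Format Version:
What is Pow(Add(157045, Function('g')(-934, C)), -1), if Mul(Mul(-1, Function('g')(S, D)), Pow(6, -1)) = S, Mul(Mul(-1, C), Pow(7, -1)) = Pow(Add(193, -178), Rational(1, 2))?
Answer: Rational(1, 162649) ≈ 6.1482e-6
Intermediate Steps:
C = Mul(-7, Pow(15, Rational(1, 2))) (C = Mul(-7, Pow(Add(193, -178), Rational(1, 2))) = Mul(-7, Pow(15, Rational(1, 2))) ≈ -27.111)
Function('g')(S, D) = Mul(-6, S)
Pow(Add(157045, Function('g')(-934, C)), -1) = Pow(Add(157045, Mul(-6, -934)), -1) = Pow(Add(157045, 5604), -1) = Pow(162649, -1) = Rational(1, 162649)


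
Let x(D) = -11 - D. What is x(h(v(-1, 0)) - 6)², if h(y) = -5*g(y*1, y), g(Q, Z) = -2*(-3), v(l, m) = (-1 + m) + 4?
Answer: 625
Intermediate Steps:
v(l, m) = 3 + m
g(Q, Z) = 6
h(y) = -30 (h(y) = -5*6 = -30)
x(h(v(-1, 0)) - 6)² = (-11 - (-30 - 6))² = (-11 - 1*(-36))² = (-11 + 36)² = 25² = 625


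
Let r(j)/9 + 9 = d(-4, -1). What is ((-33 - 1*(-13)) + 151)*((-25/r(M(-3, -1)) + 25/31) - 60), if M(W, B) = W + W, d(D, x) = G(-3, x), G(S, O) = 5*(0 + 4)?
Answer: -23899640/3069 ≈ -7787.4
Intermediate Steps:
G(S, O) = 20 (G(S, O) = 5*4 = 20)
d(D, x) = 20
M(W, B) = 2*W
r(j) = 99 (r(j) = -81 + 9*20 = -81 + 180 = 99)
((-33 - 1*(-13)) + 151)*((-25/r(M(-3, -1)) + 25/31) - 60) = ((-33 - 1*(-13)) + 151)*((-25/99 + 25/31) - 60) = ((-33 + 13) + 151)*((-25*1/99 + 25*(1/31)) - 60) = (-20 + 151)*((-25/99 + 25/31) - 60) = 131*(1700/3069 - 60) = 131*(-182440/3069) = -23899640/3069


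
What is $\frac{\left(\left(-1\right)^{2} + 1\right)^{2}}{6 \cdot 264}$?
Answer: $\frac{1}{396} \approx 0.0025253$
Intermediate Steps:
$\frac{\left(\left(-1\right)^{2} + 1\right)^{2}}{6 \cdot 264} = \frac{\left(1 + 1\right)^{2}}{1584} = 2^{2} \cdot \frac{1}{1584} = 4 \cdot \frac{1}{1584} = \frac{1}{396}$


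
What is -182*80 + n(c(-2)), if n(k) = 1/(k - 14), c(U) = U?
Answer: -232961/16 ≈ -14560.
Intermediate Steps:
n(k) = 1/(-14 + k)
-182*80 + n(c(-2)) = -182*80 + 1/(-14 - 2) = -14560 + 1/(-16) = -14560 - 1/16 = -232961/16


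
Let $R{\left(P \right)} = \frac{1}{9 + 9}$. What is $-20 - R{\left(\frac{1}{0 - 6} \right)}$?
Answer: $- \frac{361}{18} \approx -20.056$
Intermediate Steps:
$R{\left(P \right)} = \frac{1}{18}$
$-20 - R{\left(\frac{1}{0 - 6} \right)} = -20 - \frac{1}{18} = - \frac{361}{18}$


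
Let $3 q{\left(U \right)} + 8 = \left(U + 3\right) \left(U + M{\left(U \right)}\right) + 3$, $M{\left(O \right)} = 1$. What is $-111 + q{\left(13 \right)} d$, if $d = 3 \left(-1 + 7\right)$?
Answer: $1203$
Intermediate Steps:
$d = 18$ ($d = 3 \cdot 6 = 18$)
$q{\left(U \right)} = - \frac{5}{3} + \frac{\left(1 + U\right) \left(3 + U\right)}{3}$ ($q{\left(U \right)} = - \frac{8}{3} + \frac{\left(U + 3\right) \left(U + 1\right) + 3}{3} = - \frac{8}{3} + \frac{\left(3 + U\right) \left(1 + U\right) + 3}{3} = - \frac{8}{3} + \frac{\left(1 + U\right) \left(3 + U\right) + 3}{3} = - \frac{8}{3} + \frac{3 + \left(1 + U\right) \left(3 + U\right)}{3} = - \frac{8}{3} + \left(1 + \frac{\left(1 + U\right) \left(3 + U\right)}{3}\right) = - \frac{5}{3} + \frac{\left(1 + U\right) \left(3 + U\right)}{3}$)
$-111 + q{\left(13 \right)} d = -111 + \left(- \frac{2}{3} + \frac{13^{2}}{3} + \frac{4}{3} \cdot 13\right) 18 = -111 + \left(- \frac{2}{3} + \frac{1}{3} \cdot 169 + \frac{52}{3}\right) 18 = -111 + \left(- \frac{2}{3} + \frac{169}{3} + \frac{52}{3}\right) 18 = -111 + 73 \cdot 18 = -111 + 1314 = 1203$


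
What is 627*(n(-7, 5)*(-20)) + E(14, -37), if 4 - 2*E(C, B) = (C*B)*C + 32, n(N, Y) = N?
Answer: 91392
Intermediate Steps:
E(C, B) = -14 - B*C²/2 (E(C, B) = 2 - ((C*B)*C + 32)/2 = 2 - ((B*C)*C + 32)/2 = 2 - (B*C² + 32)/2 = 2 - (32 + B*C²)/2 = 2 + (-16 - B*C²/2) = -14 - B*C²/2)
627*(n(-7, 5)*(-20)) + E(14, -37) = 627*(-7*(-20)) + (-14 - ½*(-37)*14²) = 627*140 + (-14 - ½*(-37)*196) = 87780 + (-14 + 3626) = 87780 + 3612 = 91392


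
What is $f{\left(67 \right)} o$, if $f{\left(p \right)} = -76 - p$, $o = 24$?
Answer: $-3432$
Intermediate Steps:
$f{\left(67 \right)} o = \left(-76 - 67\right) 24 = \left(-143\right) 24 = -3432$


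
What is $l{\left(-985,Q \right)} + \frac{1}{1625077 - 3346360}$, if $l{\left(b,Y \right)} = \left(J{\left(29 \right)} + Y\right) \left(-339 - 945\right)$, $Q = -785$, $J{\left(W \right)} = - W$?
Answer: $\frac{1799043680807}{1721283} \approx 1.0452 \cdot 10^{6}$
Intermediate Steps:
$l{\left(b,Y \right)} = 37236 - 1284 Y$ ($l{\left(b,Y \right)} = \left(\left(-1\right) 29 + Y\right) \left(-339 - 945\right) = \left(-29 + Y\right) \left(-1284\right) = 37236 - 1284 Y$)
$l{\left(-985,Q \right)} + \frac{1}{1625077 - 3346360} = \left(37236 - -1007940\right) + \frac{1}{1625077 - 3346360} = \left(37236 + 1007940\right) + \frac{1}{-1721283} = 1045176 - \frac{1}{1721283} = \frac{1799043680807}{1721283}$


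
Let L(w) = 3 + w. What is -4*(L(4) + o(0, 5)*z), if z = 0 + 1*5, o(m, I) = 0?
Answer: -28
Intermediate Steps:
z = 5 (z = 0 + 5 = 5)
-4*(L(4) + o(0, 5)*z) = -4*((3 + 4) + 0*5) = -4*(7 + 0) = -4*7 = -28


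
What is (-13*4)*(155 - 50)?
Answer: -5460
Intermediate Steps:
(-13*4)*(155 - 50) = -52*105 = -5460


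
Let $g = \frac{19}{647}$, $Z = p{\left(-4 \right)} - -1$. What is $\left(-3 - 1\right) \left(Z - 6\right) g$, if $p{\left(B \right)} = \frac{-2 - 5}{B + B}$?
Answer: $\frac{627}{1294} \approx 0.48454$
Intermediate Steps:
$p{\left(B \right)} = - \frac{7}{2 B}$
$Z = \frac{15}{8}$ ($Z = - \frac{7}{2 \left(-4\right)} - -1 = \left(- \frac{7}{2}\right) \left(- \frac{1}{4}\right) + 1 = \frac{7}{8} + 1 = \frac{15}{8} \approx 1.875$)
$g = \frac{19}{647}$ ($g = 19 \cdot \frac{1}{647} = \frac{19}{647} \approx 0.029366$)
$\left(-3 - 1\right) \left(Z - 6\right) g = \left(-3 - 1\right) \left(\frac{15}{8} - 6\right) \frac{19}{647} = \left(-4\right) \left(- \frac{33}{8}\right) \frac{19}{647} = \frac{33}{2} \cdot \frac{19}{647} = \frac{627}{1294}$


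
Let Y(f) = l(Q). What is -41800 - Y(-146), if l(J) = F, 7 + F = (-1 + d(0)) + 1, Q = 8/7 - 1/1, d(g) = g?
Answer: -41793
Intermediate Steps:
Q = 1/7 (Q = 8*(1/7) - 1*1 = 8/7 - 1 = 1/7 ≈ 0.14286)
F = -7 (F = -7 + ((-1 + 0) + 1) = -7 + (-1 + 1) = -7 + 0 = -7)
l(J) = -7
Y(f) = -7
-41800 - Y(-146) = -41800 - 1*(-7) = -41800 + 7 = -41793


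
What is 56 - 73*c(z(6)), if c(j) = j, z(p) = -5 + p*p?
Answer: -2207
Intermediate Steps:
z(p) = -5 + p²
56 - 73*c(z(6)) = 56 - 73*(-5 + 6²) = 56 - 73*(-5 + 36) = 56 - 73*31 = 56 - 2263 = -2207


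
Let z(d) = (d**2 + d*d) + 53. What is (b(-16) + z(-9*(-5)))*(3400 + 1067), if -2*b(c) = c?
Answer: 18363837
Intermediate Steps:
b(c) = -c/2
z(d) = 53 + 2*d**2 (z(d) = (d**2 + d**2) + 53 = 2*d**2 + 53 = 53 + 2*d**2)
(b(-16) + z(-9*(-5)))*(3400 + 1067) = (-1/2*(-16) + (53 + 2*(-9*(-5))**2))*(3400 + 1067) = (8 + (53 + 2*45**2))*4467 = (8 + (53 + 2*2025))*4467 = (8 + (53 + 4050))*4467 = (8 + 4103)*4467 = 4111*4467 = 18363837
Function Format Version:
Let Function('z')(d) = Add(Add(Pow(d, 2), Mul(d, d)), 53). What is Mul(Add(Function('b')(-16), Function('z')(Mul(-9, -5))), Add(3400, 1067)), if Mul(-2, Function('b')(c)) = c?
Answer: 18363837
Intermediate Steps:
Function('b')(c) = Mul(Rational(-1, 2), c)
Function('z')(d) = Add(53, Mul(2, Pow(d, 2))) (Function('z')(d) = Add(Add(Pow(d, 2), Pow(d, 2)), 53) = Add(Mul(2, Pow(d, 2)), 53) = Add(53, Mul(2, Pow(d, 2))))
Mul(Add(Function('b')(-16), Function('z')(Mul(-9, -5))), Add(3400, 1067)) = Mul(Add(Mul(Rational(-1, 2), -16), Add(53, Mul(2, Pow(Mul(-9, -5), 2)))), Add(3400, 1067)) = Mul(Add(8, Add(53, Mul(2, Pow(45, 2)))), 4467) = Mul(Add(8, Add(53, Mul(2, 2025))), 4467) = Mul(Add(8, Add(53, 4050)), 4467) = Mul(Add(8, 4103), 4467) = Mul(4111, 4467) = 18363837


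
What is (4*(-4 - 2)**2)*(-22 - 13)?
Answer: -5040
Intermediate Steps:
(4*(-4 - 2)**2)*(-22 - 13) = (4*(-6)**2)*(-35) = (4*36)*(-35) = 144*(-35) = -5040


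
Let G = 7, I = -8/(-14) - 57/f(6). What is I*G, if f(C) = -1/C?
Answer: 2398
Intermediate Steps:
I = 2398/7 (I = -8/(-14) - 57/((-1/6)) = -8*(-1/14) - 57/((-1*⅙)) = 4/7 - 57/(-⅙) = 4/7 - 57*(-6) = 4/7 + 342 = 2398/7 ≈ 342.57)
I*G = (2398/7)*7 = 2398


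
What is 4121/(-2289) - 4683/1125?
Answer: -1706168/286125 ≈ -5.9630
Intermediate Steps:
4121/(-2289) - 4683/1125 = 4121*(-1/2289) - 4683*1/1125 = -4121/2289 - 1561/375 = -1706168/286125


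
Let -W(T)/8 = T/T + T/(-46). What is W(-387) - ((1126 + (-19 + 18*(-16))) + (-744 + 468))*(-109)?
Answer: 1359569/23 ≈ 59112.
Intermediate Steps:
W(T) = -8 + 4*T/23 (W(T) = -8*(T/T + T/(-46)) = -8*(1 + T*(-1/46)) = -8*(1 - T/46) = -8 + 4*T/23)
W(-387) - ((1126 + (-19 + 18*(-16))) + (-744 + 468))*(-109) = (-8 + (4/23)*(-387)) - ((1126 + (-19 + 18*(-16))) + (-744 + 468))*(-109) = (-8 - 1548/23) - ((1126 + (-19 - 288)) - 276)*(-109) = -1732/23 - ((1126 - 307) - 276)*(-109) = -1732/23 - (819 - 276)*(-109) = -1732/23 - 543*(-109) = -1732/23 - 1*(-59187) = -1732/23 + 59187 = 1359569/23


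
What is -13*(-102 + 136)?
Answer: -442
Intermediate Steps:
-13*(-102 + 136) = -13*34 = -1*442 = -442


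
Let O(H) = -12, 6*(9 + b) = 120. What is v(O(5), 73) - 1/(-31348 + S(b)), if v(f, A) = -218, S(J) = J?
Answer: -6831465/31337 ≈ -218.00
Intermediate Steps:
b = 11 (b = -9 + (1/6)*120 = -9 + 20 = 11)
v(O(5), 73) - 1/(-31348 + S(b)) = -218 - 1/(-31348 + 11) = -218 - 1/(-31337) = -218 - 1*(-1/31337) = -218 + 1/31337 = -6831465/31337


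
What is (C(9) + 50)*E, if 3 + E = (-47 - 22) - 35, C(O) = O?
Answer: -6313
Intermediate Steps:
E = -107 (E = -3 + ((-47 - 22) - 35) = -3 + (-69 - 35) = -3 - 104 = -107)
(C(9) + 50)*E = (9 + 50)*(-107) = 59*(-107) = -6313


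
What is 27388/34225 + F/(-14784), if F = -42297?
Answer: 617506339/168660800 ≈ 3.6612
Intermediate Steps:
27388/34225 + F/(-14784) = 27388/34225 - 42297/(-14784) = 27388*(1/34225) - 42297*(-1/14784) = 27388/34225 + 14099/4928 = 617506339/168660800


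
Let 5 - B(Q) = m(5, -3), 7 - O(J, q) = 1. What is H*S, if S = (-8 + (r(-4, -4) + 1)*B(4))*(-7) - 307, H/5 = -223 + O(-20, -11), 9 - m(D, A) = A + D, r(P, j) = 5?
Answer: 181195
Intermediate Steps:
O(J, q) = 6 (O(J, q) = 7 - 1*1 = 7 - 1 = 6)
m(D, A) = 9 - A - D (m(D, A) = 9 - (A + D) = 9 + (-A - D) = 9 - A - D)
B(Q) = -2 (B(Q) = 5 - (9 - 1*(-3) - 1*5) = 5 - (9 + 3 - 5) = 5 - 1*7 = 5 - 7 = -2)
H = -1085 (H = 5*(-223 + 6) = 5*(-217) = -1085)
S = -167 (S = (-8 + (5 + 1)*(-2))*(-7) - 307 = (-8 + 6*(-2))*(-7) - 307 = (-8 - 12)*(-7) - 307 = -20*(-7) - 307 = 140 - 307 = -167)
H*S = -1085*(-167) = 181195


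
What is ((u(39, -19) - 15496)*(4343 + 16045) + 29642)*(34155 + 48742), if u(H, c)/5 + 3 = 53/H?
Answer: -340616411580606/13 ≈ -2.6201e+13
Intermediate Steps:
u(H, c) = -15 + 265/H (u(H, c) = -15 + 5*(53/H) = -15 + 265/H)
((u(39, -19) - 15496)*(4343 + 16045) + 29642)*(34155 + 48742) = (((-15 + 265/39) - 15496)*(4343 + 16045) + 29642)*(34155 + 48742) = (((-15 + 265*(1/39)) - 15496)*20388 + 29642)*82897 = (((-15 + 265/39) - 15496)*20388 + 29642)*82897 = ((-320/39 - 15496)*20388 + 29642)*82897 = (-604664/39*20388 + 29642)*82897 = (-4109296544/13 + 29642)*82897 = -4108911198/13*82897 = -340616411580606/13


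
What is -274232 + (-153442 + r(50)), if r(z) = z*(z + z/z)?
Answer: -425124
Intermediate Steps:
r(z) = z*(1 + z) (r(z) = z*(z + 1) = z*(1 + z))
-274232 + (-153442 + r(50)) = -274232 + (-153442 + 50*(1 + 50)) = -274232 + (-153442 + 50*51) = -274232 + (-153442 + 2550) = -274232 - 150892 = -425124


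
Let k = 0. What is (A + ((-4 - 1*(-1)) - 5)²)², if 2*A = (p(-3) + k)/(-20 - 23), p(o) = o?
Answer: 30327049/7396 ≈ 4100.5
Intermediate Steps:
A = 3/86 (A = ((-3 + 0)/(-20 - 23))/2 = (-3/(-43))/2 = (-3*(-1/43))/2 = (½)*(3/43) = 3/86 ≈ 0.034884)
(A + ((-4 - 1*(-1)) - 5)²)² = (3/86 + ((-4 - 1*(-1)) - 5)²)² = (3/86 + ((-4 + 1) - 5)²)² = (3/86 + (-3 - 5)²)² = (3/86 + (-8)²)² = (3/86 + 64)² = (5507/86)² = 30327049/7396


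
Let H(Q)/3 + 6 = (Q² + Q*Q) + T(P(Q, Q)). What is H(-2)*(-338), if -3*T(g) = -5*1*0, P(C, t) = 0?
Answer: -2028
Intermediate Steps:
T(g) = 0 (T(g) = -(-5*1)*0/3 = -(-5)*0/3 = -⅓*0 = 0)
H(Q) = -18 + 6*Q² (H(Q) = -18 + 3*((Q² + Q*Q) + 0) = -18 + 3*((Q² + Q²) + 0) = -18 + 3*(2*Q² + 0) = -18 + 3*(2*Q²) = -18 + 6*Q²)
H(-2)*(-338) = (-18 + 6*(-2)²)*(-338) = (-18 + 6*4)*(-338) = (-18 + 24)*(-338) = 6*(-338) = -2028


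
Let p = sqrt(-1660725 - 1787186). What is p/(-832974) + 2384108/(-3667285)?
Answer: -2384108/3667285 - 19*I*sqrt(9551)/832974 ≈ -0.6501 - 0.0022292*I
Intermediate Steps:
p = 19*I*sqrt(9551) (p = sqrt(-3447911) = 19*I*sqrt(9551) ≈ 1856.9*I)
p/(-832974) + 2384108/(-3667285) = (19*I*sqrt(9551))/(-832974) + 2384108/(-3667285) = (19*I*sqrt(9551))*(-1/832974) + 2384108*(-1/3667285) = -19*I*sqrt(9551)/832974 - 2384108/3667285 = -2384108/3667285 - 19*I*sqrt(9551)/832974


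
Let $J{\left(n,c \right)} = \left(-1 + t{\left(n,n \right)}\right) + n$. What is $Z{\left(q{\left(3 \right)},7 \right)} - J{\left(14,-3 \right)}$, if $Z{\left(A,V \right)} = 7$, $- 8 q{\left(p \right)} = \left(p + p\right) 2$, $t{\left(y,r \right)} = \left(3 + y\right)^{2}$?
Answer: $-295$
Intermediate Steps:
$q{\left(p \right)} = - \frac{p}{2}$ ($q{\left(p \right)} = - \frac{\left(p + p\right) 2}{8} = - \frac{2 p 2}{8} = - \frac{4 p}{8} = - \frac{p}{2}$)
$J{\left(n,c \right)} = -1 + n + \left(3 + n\right)^{2}$ ($J{\left(n,c \right)} = \left(-1 + \left(3 + n\right)^{2}\right) + n = -1 + n + \left(3 + n\right)^{2}$)
$Z{\left(q{\left(3 \right)},7 \right)} - J{\left(14,-3 \right)} = 7 - \left(-1 + 14 + \left(3 + 14\right)^{2}\right) = 7 - \left(-1 + 14 + 17^{2}\right) = 7 - \left(-1 + 14 + 289\right) = 7 - 302 = -295$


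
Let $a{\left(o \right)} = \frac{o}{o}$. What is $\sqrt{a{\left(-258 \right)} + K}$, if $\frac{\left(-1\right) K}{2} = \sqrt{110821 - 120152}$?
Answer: $\sqrt{1 - 2 i \sqrt{9331}} \approx 9.8539 - 9.803 i$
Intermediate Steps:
$a{\left(o \right)} = 1$
$K = - 2 i \sqrt{9331}$ ($K = - 2 \sqrt{110821 - 120152} = - 2 \sqrt{-9331} = - 2 i \sqrt{9331} \approx - 193.19 i$)
$\sqrt{a{\left(-258 \right)} + K} = \sqrt{1 - 2 i \sqrt{9331}}$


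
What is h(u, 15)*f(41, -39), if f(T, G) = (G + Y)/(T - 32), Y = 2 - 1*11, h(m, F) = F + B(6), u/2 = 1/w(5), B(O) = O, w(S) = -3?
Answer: -112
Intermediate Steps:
u = -⅔ (u = 2/(-3) = 2*(-⅓) = -⅔ ≈ -0.66667)
h(m, F) = 6 + F (h(m, F) = F + 6 = 6 + F)
Y = -9 (Y = 2 - 11 = -9)
f(T, G) = (-9 + G)/(-32 + T) (f(T, G) = (G - 9)/(T - 32) = (-9 + G)/(-32 + T))
h(u, 15)*f(41, -39) = (6 + 15)*((-9 - 39)/(-32 + 41)) = 21*(-48/9) = 21*((⅑)*(-48)) = 21*(-16/3) = -112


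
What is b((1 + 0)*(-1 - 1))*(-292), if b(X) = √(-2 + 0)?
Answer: -292*I*√2 ≈ -412.95*I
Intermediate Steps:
b(X) = I*√2 (b(X) = √(-2) = I*√2)
b((1 + 0)*(-1 - 1))*(-292) = (I*√2)*(-292) = -292*I*√2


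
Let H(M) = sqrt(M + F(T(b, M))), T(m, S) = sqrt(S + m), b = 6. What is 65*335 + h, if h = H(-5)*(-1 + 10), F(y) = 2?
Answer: 21775 + 9*I*sqrt(3) ≈ 21775.0 + 15.588*I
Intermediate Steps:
H(M) = sqrt(2 + M) (H(M) = sqrt(M + 2) = sqrt(2 + M))
h = 9*I*sqrt(3) (h = sqrt(2 - 5)*(-1 + 10) = sqrt(-3)*9 = (I*sqrt(3))*9 = 9*I*sqrt(3) ≈ 15.588*I)
65*335 + h = 65*335 + 9*I*sqrt(3) = 21775 + 9*I*sqrt(3)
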